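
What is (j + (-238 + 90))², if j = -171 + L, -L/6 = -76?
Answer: 18769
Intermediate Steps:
L = 456 (L = -6*(-76) = 456)
j = 285 (j = -171 + 456 = 285)
(j + (-238 + 90))² = (285 + (-238 + 90))² = (285 - 148)² = 137² = 18769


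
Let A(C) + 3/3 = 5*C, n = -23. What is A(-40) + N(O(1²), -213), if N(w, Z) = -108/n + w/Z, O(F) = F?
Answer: -961718/4899 ≈ -196.31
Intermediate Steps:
A(C) = -1 + 5*C
N(w, Z) = 108/23 + w/Z (N(w, Z) = -108/(-23) + w/Z = -108*(-1/23) + w/Z = 108/23 + w/Z)
A(-40) + N(O(1²), -213) = (-1 + 5*(-40)) + (108/23 + 1²/(-213)) = (-1 - 200) + (108/23 + 1*(-1/213)) = -201 + (108/23 - 1/213) = -201 + 22981/4899 = -961718/4899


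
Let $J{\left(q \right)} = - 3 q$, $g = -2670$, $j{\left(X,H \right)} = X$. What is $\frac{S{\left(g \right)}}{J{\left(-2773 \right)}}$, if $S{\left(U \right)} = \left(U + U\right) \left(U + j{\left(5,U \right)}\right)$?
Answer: $\frac{4743700}{2773} \approx 1710.7$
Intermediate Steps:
$S{\left(U \right)} = 2 U \left(5 + U\right)$ ($S{\left(U \right)} = \left(U + U\right) \left(U + 5\right) = 2 U \left(5 + U\right)$)
$\frac{S{\left(g \right)}}{J{\left(-2773 \right)}} = \frac{2 \left(-2670\right) \left(5 - 2670\right)}{\left(-3\right) \left(-2773\right)} = \frac{2 \left(-2670\right) \left(-2665\right)}{8319} = 14231100 \cdot \frac{1}{8319} = \frac{4743700}{2773}$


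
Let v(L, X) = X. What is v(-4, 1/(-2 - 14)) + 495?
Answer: 7919/16 ≈ 494.94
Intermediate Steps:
v(-4, 1/(-2 - 14)) + 495 = 1/(-2 - 14) + 495 = 1/(-16) + 495 = -1/16 + 495 = 7919/16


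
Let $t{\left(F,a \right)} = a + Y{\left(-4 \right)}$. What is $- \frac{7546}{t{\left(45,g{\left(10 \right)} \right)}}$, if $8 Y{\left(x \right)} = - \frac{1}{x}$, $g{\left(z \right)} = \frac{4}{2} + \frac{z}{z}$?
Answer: $- \frac{241472}{97} \approx -2489.4$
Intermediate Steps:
$g{\left(z \right)} = 3$ ($g{\left(z \right)} = 4 \cdot \frac{1}{2} + 1 = 2 + 1 = 3$)
$Y{\left(x \right)} = - \frac{1}{8 x}$ ($Y{\left(x \right)} = \frac{\left(-1\right) \frac{1}{x}}{8} = - \frac{1}{8 x}$)
$t{\left(F,a \right)} = \frac{1}{32} + a$ ($t{\left(F,a \right)} = a - \frac{1}{8 \left(-4\right)} = a - - \frac{1}{32} = a + \frac{1}{32} = \frac{1}{32} + a$)
$- \frac{7546}{t{\left(45,g{\left(10 \right)} \right)}} = - \frac{7546}{\frac{1}{32} + 3} = - \frac{7546}{\frac{97}{32}} = \left(-7546\right) \frac{32}{97} = - \frac{241472}{97}$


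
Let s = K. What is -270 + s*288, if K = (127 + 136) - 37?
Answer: 64818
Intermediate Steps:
K = 226 (K = 263 - 37 = 226)
s = 226
-270 + s*288 = -270 + 226*288 = -270 + 65088 = 64818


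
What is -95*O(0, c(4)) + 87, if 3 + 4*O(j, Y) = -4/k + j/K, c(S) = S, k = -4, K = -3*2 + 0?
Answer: 269/2 ≈ 134.50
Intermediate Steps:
K = -6 (K = -6 + 0 = -6)
O(j, Y) = -½ - j/24 (O(j, Y) = -¾ + (-4/(-4) + j/(-6))/4 = -¾ + (-4*(-¼) + j*(-⅙))/4 = -¾ + (1 - j/6)/4 = -¾ + (¼ - j/24) = -½ - j/24)
-95*O(0, c(4)) + 87 = -95*(-½ - 1/24*0) + 87 = -95*(-½ + 0) + 87 = -95*(-½) + 87 = 95/2 + 87 = 269/2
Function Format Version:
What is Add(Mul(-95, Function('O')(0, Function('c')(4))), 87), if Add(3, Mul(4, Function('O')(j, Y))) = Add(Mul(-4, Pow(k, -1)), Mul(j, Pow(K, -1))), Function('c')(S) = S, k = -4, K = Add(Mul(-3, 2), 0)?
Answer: Rational(269, 2) ≈ 134.50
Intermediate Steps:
K = -6 (K = Add(-6, 0) = -6)
Function('O')(j, Y) = Add(Rational(-1, 2), Mul(Rational(-1, 24), j)) (Function('O')(j, Y) = Add(Rational(-3, 4), Mul(Rational(1, 4), Add(Mul(-4, Pow(-4, -1)), Mul(j, Pow(-6, -1))))) = Add(Rational(-3, 4), Mul(Rational(1, 4), Add(Mul(-4, Rational(-1, 4)), Mul(j, Rational(-1, 6))))) = Add(Rational(-3, 4), Mul(Rational(1, 4), Add(1, Mul(Rational(-1, 6), j)))) = Add(Rational(-3, 4), Add(Rational(1, 4), Mul(Rational(-1, 24), j))) = Add(Rational(-1, 2), Mul(Rational(-1, 24), j)))
Add(Mul(-95, Function('O')(0, Function('c')(4))), 87) = Add(Mul(-95, Add(Rational(-1, 2), Mul(Rational(-1, 24), 0))), 87) = Add(Mul(-95, Add(Rational(-1, 2), 0)), 87) = Add(Mul(-95, Rational(-1, 2)), 87) = Add(Rational(95, 2), 87) = Rational(269, 2)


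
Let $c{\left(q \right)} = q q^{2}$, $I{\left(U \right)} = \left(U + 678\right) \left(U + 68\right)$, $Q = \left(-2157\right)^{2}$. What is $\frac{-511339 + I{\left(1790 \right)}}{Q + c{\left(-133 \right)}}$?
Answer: $\frac{4074205}{2300012} \approx 1.7714$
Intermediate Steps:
$Q = 4652649$
$I{\left(U \right)} = \left(68 + U\right) \left(678 + U\right)$ ($I{\left(U \right)} = \left(678 + U\right) \left(68 + U\right) = \left(68 + U\right) \left(678 + U\right)$)
$c{\left(q \right)} = q^{3}$
$\frac{-511339 + I{\left(1790 \right)}}{Q + c{\left(-133 \right)}} = \frac{-511339 + \left(46104 + 1790^{2} + 746 \cdot 1790\right)}{4652649 + \left(-133\right)^{3}} = \frac{-511339 + \left(46104 + 3204100 + 1335340\right)}{4652649 - 2352637} = \frac{-511339 + 4585544}{2300012} = 4074205 \cdot \frac{1}{2300012} = \frac{4074205}{2300012}$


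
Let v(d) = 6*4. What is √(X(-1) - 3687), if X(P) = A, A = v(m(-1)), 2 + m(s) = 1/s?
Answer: 3*I*√407 ≈ 60.523*I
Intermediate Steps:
m(s) = -2 + 1/s
v(d) = 24
A = 24
X(P) = 24
√(X(-1) - 3687) = √(24 - 3687) = √(-3663) = 3*I*√407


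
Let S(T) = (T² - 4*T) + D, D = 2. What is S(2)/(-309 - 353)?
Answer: 1/331 ≈ 0.0030211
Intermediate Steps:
S(T) = 2 + T² - 4*T (S(T) = (T² - 4*T) + 2 = 2 + T² - 4*T)
S(2)/(-309 - 353) = (2 + 2² - 4*2)/(-309 - 353) = (2 + 4 - 8)/(-662) = -1/662*(-2) = 1/331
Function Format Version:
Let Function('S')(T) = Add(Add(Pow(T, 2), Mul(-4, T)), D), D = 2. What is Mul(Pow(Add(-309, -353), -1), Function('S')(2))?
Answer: Rational(1, 331) ≈ 0.0030211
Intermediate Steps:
Function('S')(T) = Add(2, Pow(T, 2), Mul(-4, T)) (Function('S')(T) = Add(Add(Pow(T, 2), Mul(-4, T)), 2) = Add(2, Pow(T, 2), Mul(-4, T)))
Mul(Pow(Add(-309, -353), -1), Function('S')(2)) = Mul(Pow(Add(-309, -353), -1), Add(2, Pow(2, 2), Mul(-4, 2))) = Mul(Pow(-662, -1), Add(2, 4, -8)) = Mul(Rational(-1, 662), -2) = Rational(1, 331)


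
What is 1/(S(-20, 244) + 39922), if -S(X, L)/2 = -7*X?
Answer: 1/39642 ≈ 2.5226e-5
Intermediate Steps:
S(X, L) = 14*X (S(X, L) = -(-14)*X = 14*X)
1/(S(-20, 244) + 39922) = 1/(14*(-20) + 39922) = 1/(-280 + 39922) = 1/39642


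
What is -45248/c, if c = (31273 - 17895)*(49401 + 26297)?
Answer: -1616/36167423 ≈ -4.4681e-5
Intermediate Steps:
c = 1012687844 (c = 13378*75698 = 1012687844)
-45248/c = -45248/1012687844 = -45248*1/1012687844 = -1616/36167423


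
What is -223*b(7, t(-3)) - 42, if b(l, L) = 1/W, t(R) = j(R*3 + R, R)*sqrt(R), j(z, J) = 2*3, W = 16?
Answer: -895/16 ≈ -55.938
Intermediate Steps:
j(z, J) = 6
t(R) = 6*sqrt(R)
b(l, L) = 1/16
-223*b(7, t(-3)) - 42 = -223*1/16 - 42 = -223/16 - 42 = -895/16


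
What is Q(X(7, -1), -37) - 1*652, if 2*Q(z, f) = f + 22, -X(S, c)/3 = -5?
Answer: -1319/2 ≈ -659.50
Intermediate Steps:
X(S, c) = 15 (X(S, c) = -3*(-5) = 15)
Q(z, f) = 11 + f/2 (Q(z, f) = (f + 22)/2 = (22 + f)/2 = 11 + f/2)
Q(X(7, -1), -37) - 1*652 = (11 + (1/2)*(-37)) - 1*652 = (11 - 37/2) - 652 = -15/2 - 652 = -1319/2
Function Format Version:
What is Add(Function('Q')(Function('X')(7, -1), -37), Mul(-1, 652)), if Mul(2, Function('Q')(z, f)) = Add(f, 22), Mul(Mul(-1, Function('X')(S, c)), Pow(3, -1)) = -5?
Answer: Rational(-1319, 2) ≈ -659.50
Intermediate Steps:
Function('X')(S, c) = 15 (Function('X')(S, c) = Mul(-3, -5) = 15)
Function('Q')(z, f) = Add(11, Mul(Rational(1, 2), f)) (Function('Q')(z, f) = Mul(Rational(1, 2), Add(f, 22)) = Mul(Rational(1, 2), Add(22, f)) = Add(11, Mul(Rational(1, 2), f)))
Add(Function('Q')(Function('X')(7, -1), -37), Mul(-1, 652)) = Add(Add(11, Mul(Rational(1, 2), -37)), Mul(-1, 652)) = Add(Add(11, Rational(-37, 2)), -652) = Add(Rational(-15, 2), -652) = Rational(-1319, 2)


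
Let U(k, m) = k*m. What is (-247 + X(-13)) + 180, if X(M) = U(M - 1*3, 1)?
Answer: -83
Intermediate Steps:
X(M) = -3 + M (X(M) = (M - 1*3)*1 = (M - 3)*1 = (-3 + M)*1 = -3 + M)
(-247 + X(-13)) + 180 = (-247 + (-3 - 13)) + 180 = (-247 - 16) + 180 = -263 + 180 = -83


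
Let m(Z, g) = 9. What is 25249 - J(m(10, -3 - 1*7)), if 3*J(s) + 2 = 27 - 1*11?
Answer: 75733/3 ≈ 25244.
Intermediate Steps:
J(s) = 14/3 (J(s) = -2/3 + (27 - 1*11)/3 = -2/3 + (27 - 11)/3 = -2/3 + (1/3)*16 = -2/3 + 16/3 = 14/3)
25249 - J(m(10, -3 - 1*7)) = 25249 - 1*14/3 = 25249 - 14/3 = 75733/3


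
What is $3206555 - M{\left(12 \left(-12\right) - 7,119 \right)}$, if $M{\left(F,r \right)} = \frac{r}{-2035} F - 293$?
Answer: $\frac{6525917711}{2035} \approx 3.2068 \cdot 10^{6}$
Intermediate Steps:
$M{\left(F,r \right)} = -293 - \frac{F r}{2035}$ ($M{\left(F,r \right)} = r \left(- \frac{1}{2035}\right) F - 293 = - \frac{r}{2035} F - 293 = - \frac{F r}{2035} - 293 = -293 - \frac{F r}{2035}$)
$3206555 - M{\left(12 \left(-12\right) - 7,119 \right)} = 3206555 - \left(-293 - \frac{1}{2035} \left(12 \left(-12\right) - 7\right) 119\right) = 3206555 - \left(-293 - \frac{1}{2035} \left(-144 - 7\right) 119\right) = 3206555 - \left(-293 - \left(- \frac{151}{2035}\right) 119\right) = 3206555 - \left(-293 + \frac{17969}{2035}\right) = 3206555 - - \frac{578286}{2035} = 3206555 + \frac{578286}{2035} = \frac{6525917711}{2035}$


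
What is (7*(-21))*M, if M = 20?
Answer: -2940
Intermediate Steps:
(7*(-21))*M = (7*(-21))*20 = -147*20 = -2940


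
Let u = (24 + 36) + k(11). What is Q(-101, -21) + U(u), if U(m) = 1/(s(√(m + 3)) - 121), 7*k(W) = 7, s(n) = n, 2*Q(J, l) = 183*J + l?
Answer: -1045477/113 ≈ -9252.0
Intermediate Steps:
Q(J, l) = l/2 + 183*J/2 (Q(J, l) = (183*J + l)/2 = (l + 183*J)/2 = l/2 + 183*J/2)
k(W) = 1 (k(W) = (⅐)*7 = 1)
u = 61 (u = (24 + 36) + 1 = 60 + 1 = 61)
U(m) = 1/(-121 + √(3 + m)) (U(m) = 1/(√(m + 3) - 121) = 1/(√(3 + m) - 121) = 1/(-121 + √(3 + m)))
Q(-101, -21) + U(u) = ((½)*(-21) + (183/2)*(-101)) + 1/(-121 + √(3 + 61)) = (-21/2 - 18483/2) + 1/(-121 + √64) = -9252 + 1/(-121 + 8) = -9252 + 1/(-113) = -9252 - 1/113 = -1045477/113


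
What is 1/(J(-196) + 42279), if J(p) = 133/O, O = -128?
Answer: 128/5411579 ≈ 2.3653e-5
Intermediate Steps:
J(p) = -133/128 (J(p) = 133/(-128) = 133*(-1/128) = -133/128)
1/(J(-196) + 42279) = 1/(-133/128 + 42279) = 1/(5411579/128) = 128/5411579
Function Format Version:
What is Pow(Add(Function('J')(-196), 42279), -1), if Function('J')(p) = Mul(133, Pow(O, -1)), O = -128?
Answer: Rational(128, 5411579) ≈ 2.3653e-5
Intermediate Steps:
Function('J')(p) = Rational(-133, 128) (Function('J')(p) = Mul(133, Pow(-128, -1)) = Mul(133, Rational(-1, 128)) = Rational(-133, 128))
Pow(Add(Function('J')(-196), 42279), -1) = Pow(Add(Rational(-133, 128), 42279), -1) = Pow(Rational(5411579, 128), -1) = Rational(128, 5411579)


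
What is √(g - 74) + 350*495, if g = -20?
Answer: 173250 + I*√94 ≈ 1.7325e+5 + 9.6954*I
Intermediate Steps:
√(g - 74) + 350*495 = √(-20 - 74) + 350*495 = √(-94) + 173250 = I*√94 + 173250 = 173250 + I*√94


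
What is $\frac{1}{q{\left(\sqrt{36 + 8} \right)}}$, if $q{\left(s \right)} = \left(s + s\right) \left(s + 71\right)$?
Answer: $- \frac{1}{9994} + \frac{71 \sqrt{11}}{219868} \approx 0.00097095$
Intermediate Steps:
$q{\left(s \right)} = 2 s \left(71 + s\right)$
$\frac{1}{q{\left(\sqrt{36 + 8} \right)}} = \frac{1}{2 \sqrt{36 + 8} \left(71 + \sqrt{36 + 8}\right)} = \frac{1}{2 \sqrt{44} \left(71 + \sqrt{44}\right)} = \frac{1}{2 \cdot 2 \sqrt{11} \left(71 + 2 \sqrt{11}\right)} = \frac{1}{4 \sqrt{11} \left(71 + 2 \sqrt{11}\right)} = \frac{\sqrt{11}}{44 \left(71 + 2 \sqrt{11}\right)}$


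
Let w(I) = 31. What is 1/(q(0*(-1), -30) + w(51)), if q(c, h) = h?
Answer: 1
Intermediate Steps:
1/(q(0*(-1), -30) + w(51)) = 1/(-30 + 31) = 1/1 = 1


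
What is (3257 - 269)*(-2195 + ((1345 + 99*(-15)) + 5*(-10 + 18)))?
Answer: -6857460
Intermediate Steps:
(3257 - 269)*(-2195 + ((1345 + 99*(-15)) + 5*(-10 + 18))) = 2988*(-2195 + ((1345 - 1485) + 5*8)) = 2988*(-2195 + (-140 + 40)) = 2988*(-2195 - 100) = 2988*(-2295) = -6857460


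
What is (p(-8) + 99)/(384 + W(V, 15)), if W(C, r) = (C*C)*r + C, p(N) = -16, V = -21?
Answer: 83/6978 ≈ 0.011895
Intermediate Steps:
W(C, r) = C + r*C² (W(C, r) = C²*r + C = r*C² + C = C + r*C²)
(p(-8) + 99)/(384 + W(V, 15)) = (-16 + 99)/(384 - 21*(1 - 21*15)) = 83/(384 - 21*(1 - 315)) = 83/(384 - 21*(-314)) = 83/(384 + 6594) = 83/6978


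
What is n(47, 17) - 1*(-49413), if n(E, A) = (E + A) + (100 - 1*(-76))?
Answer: 49653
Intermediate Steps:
n(E, A) = 176 + A + E (n(E, A) = (A + E) + (100 + 76) = (A + E) + 176 = 176 + A + E)
n(47, 17) - 1*(-49413) = (176 + 17 + 47) - 1*(-49413) = 240 + 49413 = 49653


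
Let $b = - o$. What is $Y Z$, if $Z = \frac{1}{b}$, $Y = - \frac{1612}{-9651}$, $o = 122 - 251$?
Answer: $\frac{1612}{1244979} \approx 0.0012948$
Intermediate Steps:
$o = -129$ ($o = 122 - 251 = -129$)
$b = 129$ ($b = \left(-1\right) \left(-129\right) = 129$)
$Y = \frac{1612}{9651}$ ($Y = \left(-1612\right) \left(- \frac{1}{9651}\right) = \frac{1612}{9651} \approx 0.16703$)
$Z = \frac{1}{129} \approx 0.0077519$
$Y Z = \frac{1612}{9651} \cdot \frac{1}{129} = \frac{1612}{1244979}$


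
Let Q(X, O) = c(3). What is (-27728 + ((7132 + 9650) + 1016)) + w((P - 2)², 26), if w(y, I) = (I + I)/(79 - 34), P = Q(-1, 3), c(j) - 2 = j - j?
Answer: -446798/45 ≈ -9928.8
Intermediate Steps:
c(j) = 2 (c(j) = 2 + (j - j) = 2 + 0 = 2)
Q(X, O) = 2
P = 2
w(y, I) = 2*I/45 (w(y, I) = (2*I)/45 = (2*I)*(1/45) = 2*I/45)
(-27728 + ((7132 + 9650) + 1016)) + w((P - 2)², 26) = (-27728 + ((7132 + 9650) + 1016)) + (2/45)*26 = (-27728 + (16782 + 1016)) + 52/45 = (-27728 + 17798) + 52/45 = -9930 + 52/45 = -446798/45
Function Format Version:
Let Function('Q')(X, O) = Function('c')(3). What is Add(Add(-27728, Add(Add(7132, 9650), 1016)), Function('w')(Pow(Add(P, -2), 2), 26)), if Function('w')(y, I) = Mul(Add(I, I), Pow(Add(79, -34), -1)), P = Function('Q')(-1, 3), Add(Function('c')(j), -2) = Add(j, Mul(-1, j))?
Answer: Rational(-446798, 45) ≈ -9928.8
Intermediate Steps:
Function('c')(j) = 2 (Function('c')(j) = Add(2, Add(j, Mul(-1, j))) = Add(2, 0) = 2)
Function('Q')(X, O) = 2
P = 2
Function('w')(y, I) = Mul(Rational(2, 45), I) (Function('w')(y, I) = Mul(Mul(2, I), Pow(45, -1)) = Mul(Mul(2, I), Rational(1, 45)) = Mul(Rational(2, 45), I))
Add(Add(-27728, Add(Add(7132, 9650), 1016)), Function('w')(Pow(Add(P, -2), 2), 26)) = Add(Add(-27728, Add(Add(7132, 9650), 1016)), Mul(Rational(2, 45), 26)) = Add(Add(-27728, Add(16782, 1016)), Rational(52, 45)) = Add(Add(-27728, 17798), Rational(52, 45)) = Add(-9930, Rational(52, 45)) = Rational(-446798, 45)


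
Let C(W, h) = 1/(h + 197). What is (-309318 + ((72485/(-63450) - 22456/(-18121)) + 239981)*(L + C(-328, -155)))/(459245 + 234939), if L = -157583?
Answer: -10435539666220669487/191557706244192 ≈ -54477.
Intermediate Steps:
C(W, h) = 1/(197 + h)
(-309318 + ((72485/(-63450) - 22456/(-18121)) + 239981)*(L + C(-328, -155)))/(459245 + 234939) = (-309318 + ((72485/(-63450) - 22456/(-18121)) + 239981)*(-157583 + 1/(197 - 155)))/(459245 + 234939) = (-309318 + ((72485*(-1/63450) - 22456*(-1/18121)) + 239981)*(-157583 + 1/42))/694184 = (-309318 + ((-14497/12690 + 22456/18121) + 239981)*(-157583 + 1/42))*(1/694184) = (-309318 + (22266503/229955490 + 239981)*(-6618485/42))*(1/694184) = (-309318 + (55184970712193/229955490)*(-6618485/42))*(1/694184) = (-309318 - 10435454310973962503/275946588)*(1/694184) = -10435539666220669487/275946588*1/694184 = -10435539666220669487/191557706244192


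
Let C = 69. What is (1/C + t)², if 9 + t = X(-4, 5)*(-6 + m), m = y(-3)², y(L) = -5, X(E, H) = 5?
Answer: 35224225/4761 ≈ 7398.5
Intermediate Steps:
m = 25 (m = (-5)² = 25)
t = 86 (t = -9 + 5*(-6 + 25) = -9 + 5*19 = -9 + 95 = 86)
(1/C + t)² = (1/69 + 86)² = (5935/69)² = 35224225/4761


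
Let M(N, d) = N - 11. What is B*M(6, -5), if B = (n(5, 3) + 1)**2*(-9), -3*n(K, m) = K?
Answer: 20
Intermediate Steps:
n(K, m) = -K/3
M(N, d) = -11 + N
B = -4 (B = (-1/3*5 + 1)**2*(-9) = (-5/3 + 1)**2*(-9) = (-2/3)**2*(-9) = (4/9)*(-9) = -4)
B*M(6, -5) = -4*(-11 + 6) = -4*(-5) = 20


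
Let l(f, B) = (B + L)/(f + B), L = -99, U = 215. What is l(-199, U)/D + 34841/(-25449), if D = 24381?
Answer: -1132365221/827296092 ≈ -1.3688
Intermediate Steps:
l(f, B) = (-99 + B)/(B + f) (l(f, B) = (B - 99)/(f + B) = (-99 + B)/(B + f))
l(-199, U)/D + 34841/(-25449) = ((-99 + 215)/(215 - 199))/24381 + 34841/(-25449) = (116/16)*(1/24381) + 34841*(-1/25449) = ((1/16)*116)*(1/24381) - 34841/25449 = (29/4)*(1/24381) - 34841/25449 = 29/97524 - 34841/25449 = -1132365221/827296092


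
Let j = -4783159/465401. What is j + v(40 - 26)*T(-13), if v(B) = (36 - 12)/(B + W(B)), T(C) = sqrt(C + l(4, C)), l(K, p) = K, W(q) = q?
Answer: -4783159/465401 + 18*I/7 ≈ -10.277 + 2.5714*I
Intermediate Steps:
j = -4783159/465401 (j = -4783159*1/465401 = -4783159/465401 ≈ -10.277)
T(C) = sqrt(4 + C) (T(C) = sqrt(C + 4) = sqrt(4 + C))
v(B) = 12/B (v(B) = (36 - 12)/(B + B) = 24/((2*B)) = 24*(1/(2*B)) = 12/B)
j + v(40 - 26)*T(-13) = -4783159/465401 + (12/(40 - 26))*sqrt(4 - 13) = -4783159/465401 + (12/14)*sqrt(-9) = -4783159/465401 + (12*(1/14))*(3*I) = -4783159/465401 + 6*(3*I)/7 = -4783159/465401 + 18*I/7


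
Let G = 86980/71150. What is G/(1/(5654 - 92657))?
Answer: -756752094/7115 ≈ -1.0636e+5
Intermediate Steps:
G = 8698/7115 (G = 86980*(1/71150) = 8698/7115 ≈ 1.2225)
G/(1/(5654 - 92657)) = 8698/(7115*(1/(5654 - 92657))) = 8698/(7115*(1/(-87003))) = 8698/(7115*(-1/87003)) = (8698/7115)*(-87003) = -756752094/7115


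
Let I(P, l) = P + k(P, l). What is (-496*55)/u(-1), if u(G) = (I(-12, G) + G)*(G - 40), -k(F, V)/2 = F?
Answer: 2480/41 ≈ 60.488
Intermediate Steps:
k(F, V) = -2*F
I(P, l) = -P (I(P, l) = P - 2*P = -P)
u(G) = (-40 + G)*(12 + G) (u(G) = (-1*(-12) + G)*(G - 40) = (12 + G)*(-40 + G) = (-40 + G)*(12 + G))
(-496*55)/u(-1) = (-496*55)/(-480 + (-1)**2 - 28*(-1)) = -27280/(-480 + 1 + 28) = -27280/(-451) = -27280*(-1/451) = 2480/41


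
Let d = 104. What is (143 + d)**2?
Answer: 61009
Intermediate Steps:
(143 + d)**2 = (143 + 104)**2 = 247**2 = 61009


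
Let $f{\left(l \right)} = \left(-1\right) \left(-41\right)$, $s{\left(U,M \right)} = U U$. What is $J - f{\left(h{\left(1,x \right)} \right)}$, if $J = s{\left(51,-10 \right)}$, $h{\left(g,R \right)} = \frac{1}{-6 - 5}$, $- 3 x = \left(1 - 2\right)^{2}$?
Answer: $2560$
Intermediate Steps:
$x = - \frac{1}{3}$ ($x = - \frac{\left(1 - 2\right)^{2}}{3} = - \frac{\left(-1\right)^{2}}{3} = \left(- \frac{1}{3}\right) 1 = - \frac{1}{3} \approx -0.33333$)
$s{\left(U,M \right)} = U^{2}$
$h{\left(g,R \right)} = - \frac{1}{11}$ ($h{\left(g,R \right)} = \frac{1}{-11} = - \frac{1}{11}$)
$f{\left(l \right)} = 41$
$J = 2601$ ($J = 51^{2} = 2601$)
$J - f{\left(h{\left(1,x \right)} \right)} = 2601 - 41 = 2560$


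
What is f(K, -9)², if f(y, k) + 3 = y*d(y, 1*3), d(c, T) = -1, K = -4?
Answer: 1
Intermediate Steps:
f(y, k) = -3 - y (f(y, k) = -3 + y*(-1) = -3 - y)
f(K, -9)² = (-3 - 1*(-4))² = (-3 + 4)² = 1² = 1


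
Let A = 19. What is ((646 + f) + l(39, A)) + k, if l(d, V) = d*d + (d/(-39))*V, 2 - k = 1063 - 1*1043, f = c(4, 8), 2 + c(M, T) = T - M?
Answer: 2132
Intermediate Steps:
c(M, T) = -2 + T - M (c(M, T) = -2 + (T - M) = -2 + T - M)
f = 2 (f = -2 + 8 - 1*4 = -2 + 8 - 4 = 2)
k = -18 (k = 2 - (1063 - 1*1043) = 2 - (1063 - 1043) = 2 - 1*20 = 2 - 20 = -18)
l(d, V) = d**2 - V*d/39 (l(d, V) = d**2 + (d*(-1/39))*V = d**2 + (-d/39)*V = d**2 - V*d/39)
((646 + f) + l(39, A)) + k = ((646 + 2) + (1/39)*39*(-1*19 + 39*39)) - 18 = (648 + (1/39)*39*(-19 + 1521)) - 18 = (648 + (1/39)*39*1502) - 18 = (648 + 1502) - 18 = 2150 - 18 = 2132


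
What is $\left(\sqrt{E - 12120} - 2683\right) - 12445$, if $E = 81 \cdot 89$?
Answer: $-15128 + i \sqrt{4911} \approx -15128.0 + 70.078 i$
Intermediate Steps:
$E = 7209$
$\left(\sqrt{E - 12120} - 2683\right) - 12445 = \left(\sqrt{7209 - 12120} - 2683\right) - 12445 = \left(\sqrt{-4911} - 2683\right) - 12445 = \left(i \sqrt{4911} - 2683\right) - 12445 = \left(-2683 + i \sqrt{4911}\right) - 12445 = -15128 + i \sqrt{4911}$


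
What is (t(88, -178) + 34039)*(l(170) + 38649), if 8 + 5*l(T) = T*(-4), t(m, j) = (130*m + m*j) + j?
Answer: 5706811809/5 ≈ 1.1414e+9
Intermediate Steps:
t(m, j) = j + 130*m + j*m (t(m, j) = (130*m + j*m) + j = j + 130*m + j*m)
l(T) = -8/5 - 4*T/5 (l(T) = -8/5 + (T*(-4))/5 = -8/5 + (-4*T)/5 = -8/5 - 4*T/5)
(t(88, -178) + 34039)*(l(170) + 38649) = ((-178 + 130*88 - 178*88) + 34039)*((-8/5 - ⅘*170) + 38649) = ((-178 + 11440 - 15664) + 34039)*((-8/5 - 136) + 38649) = (-4402 + 34039)*(-688/5 + 38649) = 29637*(192557/5) = 5706811809/5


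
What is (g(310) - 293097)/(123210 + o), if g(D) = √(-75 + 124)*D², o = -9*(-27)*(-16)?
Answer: 54229/17046 ≈ 3.1813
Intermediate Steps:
o = -3888 (o = 243*(-16) = -3888)
g(D) = 7*D² (g(D) = √49*D² = 7*D²)
(g(310) - 293097)/(123210 + o) = (7*310² - 293097)/(123210 - 3888) = (7*96100 - 293097)/119322 = (672700 - 293097)*(1/119322) = 379603*(1/119322) = 54229/17046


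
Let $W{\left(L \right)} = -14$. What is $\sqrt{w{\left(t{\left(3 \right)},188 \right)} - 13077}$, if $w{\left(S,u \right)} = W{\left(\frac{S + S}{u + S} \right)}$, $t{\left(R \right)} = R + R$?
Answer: $i \sqrt{13091} \approx 114.42 i$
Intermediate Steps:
$t{\left(R \right)} = 2 R$
$w{\left(S,u \right)} = -14$
$\sqrt{w{\left(t{\left(3 \right)},188 \right)} - 13077} = \sqrt{-14 - 13077} = \sqrt{-13091} = i \sqrt{13091}$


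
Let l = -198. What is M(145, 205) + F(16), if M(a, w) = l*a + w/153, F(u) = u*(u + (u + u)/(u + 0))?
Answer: -4348361/153 ≈ -28421.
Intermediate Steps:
F(u) = u*(2 + u) (F(u) = u*(u + (2*u)/u) = u*(u + 2) = u*(2 + u))
M(a, w) = -198*a + w/153
M(145, 205) + F(16) = (-198*145 + (1/153)*205) + 16*(2 + 16) = (-28710 + 205/153) + 16*18 = -4392425/153 + 288 = -4348361/153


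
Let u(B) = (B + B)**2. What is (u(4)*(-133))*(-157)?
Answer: 1336384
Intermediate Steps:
u(B) = 4*B**2 (u(B) = (2*B)**2 = 4*B**2)
(u(4)*(-133))*(-157) = ((4*4**2)*(-133))*(-157) = ((4*16)*(-133))*(-157) = (64*(-133))*(-157) = -8512*(-157) = 1336384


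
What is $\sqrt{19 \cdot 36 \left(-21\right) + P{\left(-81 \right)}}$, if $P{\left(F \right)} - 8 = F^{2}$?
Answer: $i \sqrt{7795} \approx 88.289 i$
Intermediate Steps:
$P{\left(F \right)} = 8 + F^{2}$
$\sqrt{19 \cdot 36 \left(-21\right) + P{\left(-81 \right)}} = \sqrt{19 \cdot 36 \left(-21\right) + \left(8 + \left(-81\right)^{2}\right)} = \sqrt{684 \left(-21\right) + \left(8 + 6561\right)} = \sqrt{-14364 + 6569} = \sqrt{-7795} = i \sqrt{7795}$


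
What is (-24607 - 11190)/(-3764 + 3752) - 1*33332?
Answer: -364187/12 ≈ -30349.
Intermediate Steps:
(-24607 - 11190)/(-3764 + 3752) - 1*33332 = -35797/(-12) - 33332 = -35797*(-1/12) - 33332 = 35797/12 - 33332 = -364187/12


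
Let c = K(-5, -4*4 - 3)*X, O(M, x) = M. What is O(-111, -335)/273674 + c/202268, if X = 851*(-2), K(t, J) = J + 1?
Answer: 2090456229/13838873158 ≈ 0.15106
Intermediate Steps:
K(t, J) = 1 + J
X = -1702
c = 30636 (c = (1 + (-4*4 - 3))*(-1702) = (1 + (-16 - 3))*(-1702) = (1 - 19)*(-1702) = -18*(-1702) = 30636)
O(-111, -335)/273674 + c/202268 = -111/273674 + 30636/202268 = -111*1/273674 + 30636*(1/202268) = -111/273674 + 7659/50567 = 2090456229/13838873158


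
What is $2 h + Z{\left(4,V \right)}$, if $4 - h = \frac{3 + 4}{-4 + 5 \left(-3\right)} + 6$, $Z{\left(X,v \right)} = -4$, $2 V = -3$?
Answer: $- \frac{138}{19} \approx -7.2632$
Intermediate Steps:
$V = - \frac{3}{2}$ ($V = \frac{1}{2} \left(-3\right) = - \frac{3}{2} \approx -1.5$)
$h = - \frac{31}{19}$ ($h = 4 - \left(\frac{3 + 4}{-4 + 5 \left(-3\right)} + 6\right) = 4 - \left(\frac{7}{-4 - 15} + 6\right) = 4 - \left(\frac{7}{-19} + 6\right) = 4 - \left(7 \left(- \frac{1}{19}\right) + 6\right) = 4 - \left(- \frac{7}{19} + 6\right) = 4 - \frac{107}{19} = - \frac{31}{19} \approx -1.6316$)
$2 h + Z{\left(4,V \right)} = 2 \left(- \frac{31}{19}\right) - 4 = - \frac{62}{19} - 4 = - \frac{138}{19}$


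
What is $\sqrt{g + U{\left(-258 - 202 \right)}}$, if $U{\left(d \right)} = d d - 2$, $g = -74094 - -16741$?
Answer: $\sqrt{154245} \approx 392.74$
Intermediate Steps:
$g = -57353$ ($g = -74094 + 16741 = -57353$)
$U{\left(d \right)} = -2 + d^{2}$ ($U{\left(d \right)} = d^{2} - 2 = -2 + d^{2}$)
$\sqrt{g + U{\left(-258 - 202 \right)}} = \sqrt{-57353 - \left(2 - \left(-258 - 202\right)^{2}\right)} = \sqrt{-57353 - \left(2 - \left(-460\right)^{2}\right)} = \sqrt{-57353 + \left(-2 + 211600\right)} = \sqrt{-57353 + 211598} = \sqrt{154245}$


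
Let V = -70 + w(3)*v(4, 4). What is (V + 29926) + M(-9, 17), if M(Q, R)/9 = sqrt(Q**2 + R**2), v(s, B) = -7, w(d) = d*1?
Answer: 29835 + 9*sqrt(370) ≈ 30008.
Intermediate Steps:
w(d) = d
M(Q, R) = 9*sqrt(Q**2 + R**2)
V = -91 (V = -70 + 3*(-7) = -70 - 21 = -91)
(V + 29926) + M(-9, 17) = (-91 + 29926) + 9*sqrt((-9)**2 + 17**2) = 29835 + 9*sqrt(81 + 289) = 29835 + 9*sqrt(370)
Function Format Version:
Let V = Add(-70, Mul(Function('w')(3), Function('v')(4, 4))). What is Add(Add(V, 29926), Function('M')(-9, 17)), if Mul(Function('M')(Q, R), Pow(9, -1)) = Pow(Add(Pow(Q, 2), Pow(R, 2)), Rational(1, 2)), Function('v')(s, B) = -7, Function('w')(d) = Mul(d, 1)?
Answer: Add(29835, Mul(9, Pow(370, Rational(1, 2)))) ≈ 30008.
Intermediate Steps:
Function('w')(d) = d
Function('M')(Q, R) = Mul(9, Pow(Add(Pow(Q, 2), Pow(R, 2)), Rational(1, 2)))
V = -91 (V = Add(-70, Mul(3, -7)) = Add(-70, -21) = -91)
Add(Add(V, 29926), Function('M')(-9, 17)) = Add(Add(-91, 29926), Mul(9, Pow(Add(Pow(-9, 2), Pow(17, 2)), Rational(1, 2)))) = Add(29835, Mul(9, Pow(Add(81, 289), Rational(1, 2)))) = Add(29835, Mul(9, Pow(370, Rational(1, 2))))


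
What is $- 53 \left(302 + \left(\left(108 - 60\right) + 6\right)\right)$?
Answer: $-18868$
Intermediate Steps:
$- 53 \left(302 + \left(\left(108 - 60\right) + 6\right)\right) = - 53 \left(302 + \left(48 + 6\right)\right) = - 53 \left(302 + 54\right) = \left(-53\right) 356 = -18868$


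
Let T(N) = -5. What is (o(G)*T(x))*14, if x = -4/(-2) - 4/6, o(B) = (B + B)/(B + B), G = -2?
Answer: -70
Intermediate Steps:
o(B) = 1 (o(B) = (2*B)/((2*B)) = (2*B)*(1/(2*B)) = 1)
x = 4/3 (x = -4*(-½) - 4*⅙ = 2 - ⅔ = 4/3 ≈ 1.3333)
(o(G)*T(x))*14 = (1*(-5))*14 = -5*14 = -70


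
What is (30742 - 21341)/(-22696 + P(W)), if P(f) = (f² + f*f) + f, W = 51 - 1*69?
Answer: -553/1298 ≈ -0.42604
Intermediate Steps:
W = -18 (W = 51 - 69 = -18)
P(f) = f + 2*f² (P(f) = (f² + f²) + f = 2*f² + f = f + 2*f²)
(30742 - 21341)/(-22696 + P(W)) = (30742 - 21341)/(-22696 - 18*(1 + 2*(-18))) = 9401/(-22696 - 18*(1 - 36)) = 9401/(-22696 - 18*(-35)) = 9401/(-22696 + 630) = 9401/(-22066) = 9401*(-1/22066) = -553/1298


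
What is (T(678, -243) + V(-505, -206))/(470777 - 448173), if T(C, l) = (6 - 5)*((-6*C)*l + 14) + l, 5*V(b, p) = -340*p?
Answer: 1002303/22604 ≈ 44.342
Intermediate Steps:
V(b, p) = -68*p (V(b, p) = (-340*p)/5 = -68*p)
T(C, l) = 14 + l - 6*C*l (T(C, l) = 1*(-6*C*l + 14) + l = 1*(14 - 6*C*l) + l = (14 - 6*C*l) + l = 14 + l - 6*C*l)
(T(678, -243) + V(-505, -206))/(470777 - 448173) = ((14 - 243 - 6*678*(-243)) - 68*(-206))/(470777 - 448173) = ((14 - 243 + 988524) + 14008)/22604 = (988295 + 14008)*(1/22604) = 1002303*(1/22604) = 1002303/22604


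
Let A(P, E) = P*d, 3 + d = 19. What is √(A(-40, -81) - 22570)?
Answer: I*√23210 ≈ 152.35*I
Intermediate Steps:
d = 16 (d = -3 + 19 = 16)
A(P, E) = 16*P (A(P, E) = P*16 = 16*P)
√(A(-40, -81) - 22570) = √(16*(-40) - 22570) = √(-640 - 22570) = √(-23210) = I*√23210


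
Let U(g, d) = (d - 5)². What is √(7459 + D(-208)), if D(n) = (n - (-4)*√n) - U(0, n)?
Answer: √(-38118 + 16*I*√13) ≈ 0.148 + 195.24*I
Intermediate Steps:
U(g, d) = (-5 + d)²
D(n) = n - (-5 + n)² + 4*√n (D(n) = (n - (-4)*√n) - (-5 + n)² = (n + 4*√n) - (-5 + n)² = n - (-5 + n)² + 4*√n)
√(7459 + D(-208)) = √(7459 + (-208 - (-5 - 208)² + 4*√(-208))) = √(7459 + (-208 - 1*(-213)² + 4*(4*I*√13))) = √(7459 + (-208 - 1*45369 + 16*I*√13)) = √(7459 + (-208 - 45369 + 16*I*√13)) = √(7459 + (-45577 + 16*I*√13)) = √(-38118 + 16*I*√13)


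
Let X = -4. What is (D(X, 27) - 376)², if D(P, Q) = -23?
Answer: 159201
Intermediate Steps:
(D(X, 27) - 376)² = (-23 - 376)² = (-399)² = 159201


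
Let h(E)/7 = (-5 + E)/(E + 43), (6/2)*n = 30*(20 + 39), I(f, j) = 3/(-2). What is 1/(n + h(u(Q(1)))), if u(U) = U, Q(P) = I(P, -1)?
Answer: 83/48879 ≈ 0.0016981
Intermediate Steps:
I(f, j) = -3/2 (I(f, j) = 3*(-½) = -3/2)
Q(P) = -3/2
n = 590 (n = (30*(20 + 39))/3 = (30*59)/3 = (⅓)*1770 = 590)
h(E) = 7*(-5 + E)/(43 + E) (h(E) = 7*((-5 + E)/(E + 43)) = 7*((-5 + E)/(43 + E)) = 7*(-5 + E)/(43 + E))
1/(n + h(u(Q(1)))) = 1/(590 + 7*(-5 - 3/2)/(43 - 3/2)) = 1/(590 + 7*(-13/2)/(83/2)) = 1/(590 + 7*(2/83)*(-13/2)) = 1/(590 - 91/83) = 1/(48879/83) = 83/48879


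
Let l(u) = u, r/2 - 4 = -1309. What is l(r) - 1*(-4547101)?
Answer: 4544491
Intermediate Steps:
r = -2610 (r = 8 + 2*(-1309) = 8 - 2618 = -2610)
l(r) - 1*(-4547101) = -2610 - 1*(-4547101) = -2610 + 4547101 = 4544491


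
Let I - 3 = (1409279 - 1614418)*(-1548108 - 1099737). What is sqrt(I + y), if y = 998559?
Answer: sqrt(543177274017) ≈ 7.3701e+5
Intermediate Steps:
I = 543176275458 (I = 3 + (1409279 - 1614418)*(-1548108 - 1099737) = 3 - 205139*(-2647845) = 3 + 543176275455 = 543176275458)
sqrt(I + y) = sqrt(543176275458 + 998559) = sqrt(543177274017)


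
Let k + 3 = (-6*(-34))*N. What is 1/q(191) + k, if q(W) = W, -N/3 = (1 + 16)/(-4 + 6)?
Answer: -994154/191 ≈ -5205.0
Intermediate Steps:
N = -51/2 (N = -3*(1 + 16)/(-4 + 6) = -51/2 ≈ -25.500)
k = -5205 (k = -3 - 6*(-34)*(-51/2) = -3 + 204*(-51/2) = -3 - 5202 = -5205)
1/q(191) + k = 1/191 - 5205 = -994154/191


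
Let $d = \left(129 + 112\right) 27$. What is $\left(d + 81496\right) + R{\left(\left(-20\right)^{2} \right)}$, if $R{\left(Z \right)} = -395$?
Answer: $87608$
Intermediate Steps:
$d = 6507$ ($d = 241 \cdot 27 = 6507$)
$\left(d + 81496\right) + R{\left(\left(-20\right)^{2} \right)} = \left(6507 + 81496\right) - 395 = 88003 - 395 = 87608$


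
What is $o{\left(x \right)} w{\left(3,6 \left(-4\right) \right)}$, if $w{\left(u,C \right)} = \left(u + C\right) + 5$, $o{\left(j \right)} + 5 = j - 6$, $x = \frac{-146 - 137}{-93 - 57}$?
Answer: $\frac{10936}{75} \approx 145.81$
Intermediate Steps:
$x = \frac{283}{150}$ ($x = \frac{-146 - 137}{-150} = \left(-283\right) \left(- \frac{1}{150}\right) = \frac{283}{150} \approx 1.8867$)
$o{\left(j \right)} = -11 + j$ ($o{\left(j \right)} = -5 + \left(j - 6\right) = -5 + \left(-6 + j\right) = -11 + j$)
$w{\left(u,C \right)} = 5 + C + u$ ($w{\left(u,C \right)} = \left(C + u\right) + 5 = 5 + C + u$)
$o{\left(x \right)} w{\left(3,6 \left(-4\right) \right)} = \left(-11 + \frac{283}{150}\right) \left(5 + 6 \left(-4\right) + 3\right) = - \frac{1367 \left(5 - 24 + 3\right)}{150} = \left(- \frac{1367}{150}\right) \left(-16\right) = \frac{10936}{75}$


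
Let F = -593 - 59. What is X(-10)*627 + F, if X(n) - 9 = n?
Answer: -1279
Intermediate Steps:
X(n) = 9 + n
F = -652
X(-10)*627 + F = (9 - 10)*627 - 652 = -1*627 - 652 = -627 - 652 = -1279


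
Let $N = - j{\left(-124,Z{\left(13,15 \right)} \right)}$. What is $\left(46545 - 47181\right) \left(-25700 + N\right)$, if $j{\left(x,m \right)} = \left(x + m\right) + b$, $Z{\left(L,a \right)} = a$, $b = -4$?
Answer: $16273332$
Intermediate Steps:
$j{\left(x,m \right)} = -4 + m + x$ ($j{\left(x,m \right)} = \left(x + m\right) - 4 = \left(m + x\right) - 4 = -4 + m + x$)
$N = 113$ ($N = - (-4 + 15 - 124) = \left(-1\right) \left(-113\right) = 113$)
$\left(46545 - 47181\right) \left(-25700 + N\right) = \left(46545 - 47181\right) \left(-25700 + 113\right) = \left(-636\right) \left(-25587\right) = 16273332$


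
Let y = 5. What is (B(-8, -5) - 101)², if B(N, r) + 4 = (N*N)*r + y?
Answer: 176400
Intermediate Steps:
B(N, r) = 1 + r*N² (B(N, r) = -4 + ((N*N)*r + 5) = -4 + (N²*r + 5) = -4 + (r*N² + 5) = -4 + (5 + r*N²) = 1 + r*N²)
(B(-8, -5) - 101)² = ((1 - 5*(-8)²) - 101)² = ((1 - 5*64) - 101)² = ((1 - 320) - 101)² = (-319 - 101)² = (-420)² = 176400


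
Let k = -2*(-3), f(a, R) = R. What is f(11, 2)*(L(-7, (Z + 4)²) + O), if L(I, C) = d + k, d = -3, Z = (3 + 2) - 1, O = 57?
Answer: 120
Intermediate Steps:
Z = 4 (Z = 5 - 1 = 4)
k = 6
L(I, C) = 3 (L(I, C) = -3 + 6 = 3)
f(11, 2)*(L(-7, (Z + 4)²) + O) = 2*(3 + 57) = 2*60 = 120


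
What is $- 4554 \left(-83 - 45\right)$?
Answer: $582912$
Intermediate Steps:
$- 4554 \left(-83 - 45\right) = \left(-4554\right) \left(-128\right) = 582912$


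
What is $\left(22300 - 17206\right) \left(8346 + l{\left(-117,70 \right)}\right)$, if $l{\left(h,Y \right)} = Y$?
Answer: $42871104$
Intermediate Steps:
$\left(22300 - 17206\right) \left(8346 + l{\left(-117,70 \right)}\right) = \left(22300 - 17206\right) \left(8346 + 70\right) = 5094 \cdot 8416 = 42871104$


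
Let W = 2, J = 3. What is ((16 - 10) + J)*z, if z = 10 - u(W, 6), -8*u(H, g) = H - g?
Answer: 171/2 ≈ 85.500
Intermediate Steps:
u(H, g) = -H/8 + g/8 (u(H, g) = -(H - g)/8 = -H/8 + g/8)
z = 19/2 (z = 10 - (-⅛*2 + (⅛)*6) = 10 - (-¼ + ¾) = 10 - 1*½ = 10 - ½ = 19/2 ≈ 9.5000)
((16 - 10) + J)*z = ((16 - 10) + 3)*(19/2) = (6 + 3)*(19/2) = 9*(19/2) = 171/2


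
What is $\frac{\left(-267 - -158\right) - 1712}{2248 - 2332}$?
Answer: $\frac{607}{28} \approx 21.679$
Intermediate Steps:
$\frac{\left(-267 - -158\right) - 1712}{2248 - 2332} = \frac{\left(-267 + 158\right) - 1712}{2248 - 2332} = \frac{-109 - 1712}{-84} = \left(-1821\right) \left(- \frac{1}{84}\right) = \frac{607}{28}$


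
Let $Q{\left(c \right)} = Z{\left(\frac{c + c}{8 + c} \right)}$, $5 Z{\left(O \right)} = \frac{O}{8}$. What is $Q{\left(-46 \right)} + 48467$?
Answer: $\frac{18417483}{380} \approx 48467.0$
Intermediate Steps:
$Z{\left(O \right)} = \frac{O}{40}$ ($Z{\left(O \right)} = \frac{O \frac{1}{8}}{5} = \frac{\frac{1}{8} O}{5} = \frac{O}{40}$)
$Q{\left(c \right)} = \frac{c}{20 \left(8 + c\right)}$ ($Q{\left(c \right)} = \frac{\left(c + c\right) \frac{1}{8 + c}}{40} = \frac{2 c \frac{1}{8 + c}}{40} = \frac{c}{20 \left(8 + c\right)}$)
$Q{\left(-46 \right)} + 48467 = \frac{1}{20} \left(-46\right) \frac{1}{8 - 46} + 48467 = \frac{1}{20} \left(-46\right) \frac{1}{-38} + 48467 = \frac{1}{20} \left(-46\right) \left(- \frac{1}{38}\right) + 48467 = \frac{23}{380} + 48467 = \frac{18417483}{380}$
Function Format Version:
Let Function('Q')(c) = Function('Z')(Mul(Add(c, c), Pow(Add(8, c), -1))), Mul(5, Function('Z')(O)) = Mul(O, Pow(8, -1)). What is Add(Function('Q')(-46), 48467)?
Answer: Rational(18417483, 380) ≈ 48467.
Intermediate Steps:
Function('Z')(O) = Mul(Rational(1, 40), O) (Function('Z')(O) = Mul(Rational(1, 5), Mul(O, Pow(8, -1))) = Mul(Rational(1, 5), Mul(O, Rational(1, 8))) = Mul(Rational(1, 5), Mul(Rational(1, 8), O)) = Mul(Rational(1, 40), O))
Function('Q')(c) = Mul(Rational(1, 20), c, Pow(Add(8, c), -1)) (Function('Q')(c) = Mul(Rational(1, 40), Mul(Add(c, c), Pow(Add(8, c), -1))) = Mul(Rational(1, 40), Mul(Mul(2, c), Pow(Add(8, c), -1))) = Mul(Rational(1, 40), Mul(2, c, Pow(Add(8, c), -1))) = Mul(Rational(1, 20), c, Pow(Add(8, c), -1)))
Add(Function('Q')(-46), 48467) = Add(Mul(Rational(1, 20), -46, Pow(Add(8, -46), -1)), 48467) = Add(Mul(Rational(1, 20), -46, Pow(-38, -1)), 48467) = Add(Mul(Rational(1, 20), -46, Rational(-1, 38)), 48467) = Add(Rational(23, 380), 48467) = Rational(18417483, 380)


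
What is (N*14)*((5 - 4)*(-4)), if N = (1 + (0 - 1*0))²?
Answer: -56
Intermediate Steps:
N = 1 (N = (1 + (0 + 0))² = (1 + 0)² = 1² = 1)
(N*14)*((5 - 4)*(-4)) = (1*14)*((5 - 4)*(-4)) = 14*(1*(-4)) = 14*(-4) = -56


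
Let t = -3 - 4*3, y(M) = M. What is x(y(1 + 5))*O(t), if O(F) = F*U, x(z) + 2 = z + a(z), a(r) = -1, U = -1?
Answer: 45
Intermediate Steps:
t = -15 (t = -3 - 12 = -15)
x(z) = -3 + z (x(z) = -2 + (z - 1) = -2 + (-1 + z) = -3 + z)
O(F) = -F (O(F) = F*(-1) = -F)
x(y(1 + 5))*O(t) = (-3 + (1 + 5))*(-1*(-15)) = (-3 + 6)*15 = 3*15 = 45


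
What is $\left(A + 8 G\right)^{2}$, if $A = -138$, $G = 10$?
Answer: $3364$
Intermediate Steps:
$\left(A + 8 G\right)^{2} = \left(-138 + 8 \cdot 10\right)^{2} = \left(-138 + 80\right)^{2} = \left(-58\right)^{2} = 3364$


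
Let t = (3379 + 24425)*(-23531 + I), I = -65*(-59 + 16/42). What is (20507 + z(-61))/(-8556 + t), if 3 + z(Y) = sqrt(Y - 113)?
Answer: -5126/137081155 - I*sqrt(174)/548324620 ≈ -3.7394e-5 - 2.4057e-8*I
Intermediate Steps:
I = 80015/21 (I = -65*(-59 + 16*(1/42)) = -65*(-59 + 8/21) = -65*(-1231/21) = 80015/21 ≈ 3810.2)
z(Y) = -3 + sqrt(-113 + Y) (z(Y) = -3 + sqrt(Y - 113) = -3 + sqrt(-113 + Y))
t = -548316064 (t = (3379 + 24425)*(-23531 + 80015/21) = 27804*(-414136/21) = -548316064)
(20507 + z(-61))/(-8556 + t) = (20507 + (-3 + sqrt(-113 - 61)))/(-8556 - 548316064) = (20507 + (-3 + sqrt(-174)))/(-548324620) = (20507 + (-3 + I*sqrt(174)))*(-1/548324620) = (20504 + I*sqrt(174))*(-1/548324620) = -5126/137081155 - I*sqrt(174)/548324620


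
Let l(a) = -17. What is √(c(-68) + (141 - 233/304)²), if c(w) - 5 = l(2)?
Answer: √1816293169/304 ≈ 140.19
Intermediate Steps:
c(w) = -12 (c(w) = 5 - 17 = -12)
√(c(-68) + (141 - 233/304)²) = √(-12 + (141 - 233/304)²) = √(-12 + (42631/304)²) = √(-12 + 1817402161/92416) = √(1816293169/92416) = √1816293169/304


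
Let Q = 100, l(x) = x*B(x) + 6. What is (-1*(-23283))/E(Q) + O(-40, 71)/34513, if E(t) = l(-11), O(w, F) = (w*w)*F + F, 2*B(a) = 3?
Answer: -534915089/241591 ≈ -2214.1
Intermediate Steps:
B(a) = 3/2 (B(a) = (½)*3 = 3/2)
l(x) = 6 + 3*x/2 (l(x) = x*(3/2) + 6 = 3*x/2 + 6 = 6 + 3*x/2)
O(w, F) = F + F*w² (O(w, F) = w²*F + F = F*w² + F = F + F*w²)
E(t) = -21/2 (E(t) = 6 + (3/2)*(-11) = 6 - 33/2 = -21/2)
(-1*(-23283))/E(Q) + O(-40, 71)/34513 = (-1*(-23283))/(-21/2) + (71*(1 + (-40)²))/34513 = 23283*(-2/21) + (71*(1 + 1600))*(1/34513) = -15522/7 + (71*1601)*(1/34513) = -15522/7 + 113671*(1/34513) = -15522/7 + 113671/34513 = -534915089/241591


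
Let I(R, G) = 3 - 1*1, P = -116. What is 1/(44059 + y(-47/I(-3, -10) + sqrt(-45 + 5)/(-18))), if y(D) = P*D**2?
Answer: 81*I/(2*(-809501*I + 24534*sqrt(10))) ≈ -4.9575e-5 + 4.7514e-6*I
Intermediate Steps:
I(R, G) = 2 (I(R, G) = 3 - 1 = 2)
y(D) = -116*D**2
1/(44059 + y(-47/I(-3, -10) + sqrt(-45 + 5)/(-18))) = 1/(44059 - 116*(-47/2 + sqrt(-45 + 5)/(-18))**2) = 1/(44059 - 116*(-47*1/2 + sqrt(-40)*(-1/18))**2) = 1/(44059 - 116*(-47/2 + (2*I*sqrt(10))*(-1/18))**2) = 1/(44059 - 116*(-47/2 - I*sqrt(10)/9)**2)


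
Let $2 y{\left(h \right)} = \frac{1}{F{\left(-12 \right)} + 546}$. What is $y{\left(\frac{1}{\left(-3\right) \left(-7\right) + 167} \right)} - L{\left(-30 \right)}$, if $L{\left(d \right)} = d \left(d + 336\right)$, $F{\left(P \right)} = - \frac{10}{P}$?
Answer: $\frac{30119583}{3281} \approx 9180.0$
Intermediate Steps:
$y{\left(h \right)} = \frac{3}{3281}$ ($y{\left(h \right)} = \frac{1}{2 \left(- \frac{10}{-12} + 546\right)} = \frac{1}{2 \left(\left(-10\right) \left(- \frac{1}{12}\right) + 546\right)} = \frac{1}{2 \left(\frac{5}{6} + 546\right)} = \frac{1}{2 \cdot \frac{3281}{6}} = \frac{1}{2} \cdot \frac{6}{3281} = \frac{3}{3281}$)
$L{\left(d \right)} = d \left(336 + d\right)$
$y{\left(\frac{1}{\left(-3\right) \left(-7\right) + 167} \right)} - L{\left(-30 \right)} = \frac{3}{3281} - - 30 \left(336 - 30\right) = \frac{3}{3281} - \left(-30\right) 306 = \frac{3}{3281} - -9180 = \frac{3}{3281} + 9180 = \frac{30119583}{3281}$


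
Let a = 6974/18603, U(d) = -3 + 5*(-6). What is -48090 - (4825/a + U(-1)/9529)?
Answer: -4051150587273/66455246 ≈ -60961.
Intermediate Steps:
U(d) = -33 (U(d) = -3 - 30 = -33)
a = 6974/18603 (a = 6974*(1/18603) = 6974/18603 ≈ 0.37489)
-48090 - (4825/a + U(-1)/9529) = -48090 - (4825/(6974/18603) - 33/9529) = -48090 - (4825*(18603/6974) - 33*1/9529) = -48090 - (89759475/6974 - 33/9529) = -48090 - 1*855317807133/66455246 = -48090 - 855317807133/66455246 = -4051150587273/66455246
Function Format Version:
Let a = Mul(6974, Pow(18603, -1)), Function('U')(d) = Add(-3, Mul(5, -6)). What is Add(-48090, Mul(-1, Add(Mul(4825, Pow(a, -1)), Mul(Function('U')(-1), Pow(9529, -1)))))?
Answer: Rational(-4051150587273, 66455246) ≈ -60961.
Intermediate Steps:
Function('U')(d) = -33 (Function('U')(d) = Add(-3, -30) = -33)
a = Rational(6974, 18603) (a = Mul(6974, Rational(1, 18603)) = Rational(6974, 18603) ≈ 0.37489)
Add(-48090, Mul(-1, Add(Mul(4825, Pow(a, -1)), Mul(Function('U')(-1), Pow(9529, -1))))) = Add(-48090, Mul(-1, Add(Mul(4825, Pow(Rational(6974, 18603), -1)), Mul(-33, Pow(9529, -1))))) = Add(-48090, Mul(-1, Add(Mul(4825, Rational(18603, 6974)), Mul(-33, Rational(1, 9529))))) = Add(-48090, Mul(-1, Add(Rational(89759475, 6974), Rational(-33, 9529)))) = Add(-48090, Mul(-1, Rational(855317807133, 66455246))) = Add(-48090, Rational(-855317807133, 66455246)) = Rational(-4051150587273, 66455246)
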